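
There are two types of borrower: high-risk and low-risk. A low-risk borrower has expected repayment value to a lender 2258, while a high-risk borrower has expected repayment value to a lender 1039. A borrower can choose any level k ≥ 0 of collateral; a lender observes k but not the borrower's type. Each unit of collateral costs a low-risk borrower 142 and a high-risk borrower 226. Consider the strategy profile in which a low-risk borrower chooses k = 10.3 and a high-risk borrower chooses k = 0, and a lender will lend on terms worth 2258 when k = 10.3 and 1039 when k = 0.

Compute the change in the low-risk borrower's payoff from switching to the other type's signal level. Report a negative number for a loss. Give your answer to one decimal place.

Playing k = 10.3 the low-risk borrower receives 2258 − 142 × 10.3 = 795.4.
Deviating to k = 0 yields 1039 instead.
Gain from deviating: 1039 − 795.4 = 243.6.
The gain is positive, so the low-risk type's incentive-compatibility constraint is violated — this profile is not a separating equilibrium.

243.6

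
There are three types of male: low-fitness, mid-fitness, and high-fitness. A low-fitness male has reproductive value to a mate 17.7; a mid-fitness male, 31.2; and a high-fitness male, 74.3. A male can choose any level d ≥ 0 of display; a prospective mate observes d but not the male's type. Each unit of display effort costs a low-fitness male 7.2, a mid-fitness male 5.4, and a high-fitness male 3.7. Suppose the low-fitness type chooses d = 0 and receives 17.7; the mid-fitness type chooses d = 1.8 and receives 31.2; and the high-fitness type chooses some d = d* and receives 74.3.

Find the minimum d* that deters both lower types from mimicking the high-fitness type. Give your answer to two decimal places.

9.78

Low-fitness type (on-path payoff 17.7) won't mimic when 17.7 ≥ 74.3 − 7.2·d*, i.e. d* ≥ 7.86.
Mid-fitness type (on-path payoff 31.2 − 5.4×1.8 = 21.48) won't mimic when 21.48 ≥ 74.3 − 5.4·d*, i.e. d* ≥ 9.78.
Both must hold, so d* = max(7.86, 9.78) = 9.78. The mid-fitness type's constraint binds.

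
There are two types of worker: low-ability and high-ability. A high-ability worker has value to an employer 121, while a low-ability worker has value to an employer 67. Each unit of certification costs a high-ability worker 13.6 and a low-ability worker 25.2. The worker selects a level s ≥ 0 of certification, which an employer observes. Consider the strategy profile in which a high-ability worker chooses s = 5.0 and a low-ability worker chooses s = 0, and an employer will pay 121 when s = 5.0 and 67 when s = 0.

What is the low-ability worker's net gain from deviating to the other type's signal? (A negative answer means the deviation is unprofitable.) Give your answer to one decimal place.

-72.0

Playing s = 0 the low-ability worker receives 67.
Deviating to s = 5.0 brings payment 121 at cost 25.2 × 5.0 = 126, netting -5.
Gain from deviating: -5 − 67 = -72.0.
The gain is negative, so the low-ability type's incentive-compatibility constraint is satisfied.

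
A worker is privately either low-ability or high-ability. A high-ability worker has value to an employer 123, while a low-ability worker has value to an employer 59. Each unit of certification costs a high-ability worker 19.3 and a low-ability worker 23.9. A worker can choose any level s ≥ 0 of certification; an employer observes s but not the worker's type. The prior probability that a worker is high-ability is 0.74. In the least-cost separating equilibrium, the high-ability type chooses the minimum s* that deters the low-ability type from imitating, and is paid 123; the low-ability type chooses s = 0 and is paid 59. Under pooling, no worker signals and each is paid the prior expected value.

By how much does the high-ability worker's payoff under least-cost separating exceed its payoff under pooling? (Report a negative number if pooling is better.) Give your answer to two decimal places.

Least-cost separating signal: s* solves 59 = 123 − 23.9·s*, so s* = (123 − 59)/23.9 ≈ 2.6778.
High-ability type's separating payoff: 123 − 19.3 × s* = 123 − 19.3 × (123 − 59)/23.9 = 123 − 1235.2/23.9 ≈ 71.3180.
Pooling payoff: 0.74 × 123 + 0.26 × 59 = 106.36.
Difference: 71.3180 − 106.36 = -35.042, i.e. -35.04 to two decimal places.
The high-ability type would prefer the pooling outcome.

-35.04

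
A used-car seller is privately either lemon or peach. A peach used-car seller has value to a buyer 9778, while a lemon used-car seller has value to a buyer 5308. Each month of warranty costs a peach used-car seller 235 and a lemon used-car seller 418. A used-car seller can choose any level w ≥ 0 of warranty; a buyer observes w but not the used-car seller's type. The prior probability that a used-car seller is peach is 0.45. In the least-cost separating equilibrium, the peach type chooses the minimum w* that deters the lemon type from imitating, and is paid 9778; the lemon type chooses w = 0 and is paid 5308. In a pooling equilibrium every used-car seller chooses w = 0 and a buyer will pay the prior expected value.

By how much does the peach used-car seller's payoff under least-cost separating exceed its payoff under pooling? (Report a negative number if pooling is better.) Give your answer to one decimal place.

Least-cost separating signal: w* solves 5308 = 9778 − 418·w*, so w* = (9778 − 5308)/418 ≈ 10.6938.
Peach type's separating payoff: 9778 − 235 × w* = 9778 − 235 × (9778 − 5308)/418 = 9778 − 1050450/418 ≈ 7264.962.
Pooling payoff: 0.45 × 9778 + 0.55 × 5308 = 7319.5.
Difference: 7264.962 − 7319.5 = -54.538, i.e. -54.5 to one decimal place.
The peach type would prefer the pooling outcome.

-54.5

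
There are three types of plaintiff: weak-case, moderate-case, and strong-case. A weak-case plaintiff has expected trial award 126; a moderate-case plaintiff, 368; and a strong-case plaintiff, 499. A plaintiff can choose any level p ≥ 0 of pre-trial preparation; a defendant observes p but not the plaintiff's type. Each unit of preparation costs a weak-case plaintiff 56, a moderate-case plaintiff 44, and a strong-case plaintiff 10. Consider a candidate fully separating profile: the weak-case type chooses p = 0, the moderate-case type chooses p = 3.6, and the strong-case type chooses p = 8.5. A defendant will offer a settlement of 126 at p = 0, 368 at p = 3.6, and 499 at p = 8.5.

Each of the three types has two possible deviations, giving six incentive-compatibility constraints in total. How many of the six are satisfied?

5

Weak-case (own payoff 126): to p=3.6 gives 368 − 56×3.6 = 166.4 → profitable ✗; to p=8.5 gives 499 − 56×8.5 = 23 → no gain ✓.
Moderate-case (own payoff 368 − 44×3.6 = 209.6): to p=0 gives 126 → no gain ✓; to p=8.5 gives 499 − 44×8.5 = 125 → no gain ✓.
Strong-case (own payoff 499 − 10×8.5 = 414): to p=0 gives 126 → no gain ✓; to p=3.6 gives 368 − 10×3.6 = 332 → no gain ✓.
5 of the 6 constraints hold; not an equilibrium.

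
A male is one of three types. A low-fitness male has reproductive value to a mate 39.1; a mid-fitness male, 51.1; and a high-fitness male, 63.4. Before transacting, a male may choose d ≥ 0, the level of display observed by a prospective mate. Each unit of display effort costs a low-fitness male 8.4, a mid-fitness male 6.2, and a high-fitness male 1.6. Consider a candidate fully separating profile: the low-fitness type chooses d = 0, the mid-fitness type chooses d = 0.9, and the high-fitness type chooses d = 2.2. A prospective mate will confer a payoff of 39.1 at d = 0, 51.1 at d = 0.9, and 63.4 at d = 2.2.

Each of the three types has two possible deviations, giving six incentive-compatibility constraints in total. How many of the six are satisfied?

3

Mid-fitness (own payoff 51.1 − 6.2×0.9 = 45.52): to d=0 gives 39.1 → no gain ✓; to d=2.2 gives 63.4 − 6.2×2.2 = 49.76 → profitable ✗.
High-fitness (own payoff 63.4 − 1.6×2.2 = 59.88): to d=0 gives 39.1 → no gain ✓; to d=0.9 gives 51.1 − 1.6×0.9 = 49.66 → no gain ✓.
Low-fitness (own payoff 39.1): to d=0.9 gives 51.1 − 8.4×0.9 = 43.54 → profitable ✗; to d=2.2 gives 63.4 − 8.4×2.2 = 44.92 → profitable ✗.
3 of the 6 constraints hold; not an equilibrium.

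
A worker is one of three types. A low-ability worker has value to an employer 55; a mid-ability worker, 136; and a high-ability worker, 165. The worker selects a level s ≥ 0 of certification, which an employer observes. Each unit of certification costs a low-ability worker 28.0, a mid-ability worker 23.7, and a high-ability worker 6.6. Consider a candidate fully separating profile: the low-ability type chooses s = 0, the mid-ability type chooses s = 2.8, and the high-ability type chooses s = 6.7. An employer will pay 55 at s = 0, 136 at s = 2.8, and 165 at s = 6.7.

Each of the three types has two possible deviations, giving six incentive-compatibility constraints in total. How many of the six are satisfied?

Mid-ability (own payoff 136 − 23.7×2.8 = 69.64): to s=0 gives 55 → no gain ✓; to s=6.7 gives 165 − 23.7×6.7 = 6.21 → no gain ✓.
High-ability (own payoff 165 − 6.6×6.7 = 120.78): to s=0 gives 55 → no gain ✓; to s=2.8 gives 136 − 6.6×2.8 = 117.52 → no gain ✓.
Low-ability (own payoff 55): to s=2.8 gives 136 − 28.0×2.8 = 57.6 → profitable ✗; to s=6.7 gives 165 − 28.0×6.7 = -22.6 → no gain ✓.
5 of the 6 constraints hold; not an equilibrium.

5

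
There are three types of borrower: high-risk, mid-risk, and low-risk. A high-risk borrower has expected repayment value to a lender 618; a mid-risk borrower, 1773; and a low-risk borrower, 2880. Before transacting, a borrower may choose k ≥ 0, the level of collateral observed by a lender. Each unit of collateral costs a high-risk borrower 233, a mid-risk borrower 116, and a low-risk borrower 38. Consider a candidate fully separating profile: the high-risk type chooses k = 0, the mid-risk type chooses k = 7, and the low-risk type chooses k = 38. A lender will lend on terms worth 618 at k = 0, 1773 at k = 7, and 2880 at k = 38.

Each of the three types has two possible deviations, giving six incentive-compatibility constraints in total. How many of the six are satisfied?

5

High-risk (own payoff 618): to k=7 gives 1773 − 233×7 = 142 → no gain ✓; to k=38 gives 2880 − 233×38 = -5974 → no gain ✓.
Low-risk (own payoff 2880 − 38×38 = 1436): to k=0 gives 618 → no gain ✓; to k=7 gives 1773 − 38×7 = 1507 → profitable ✗.
Mid-risk (own payoff 1773 − 116×7 = 961): to k=0 gives 618 → no gain ✓; to k=38 gives 2880 − 116×38 = -1528 → no gain ✓.
5 of the 6 constraints hold; not an equilibrium.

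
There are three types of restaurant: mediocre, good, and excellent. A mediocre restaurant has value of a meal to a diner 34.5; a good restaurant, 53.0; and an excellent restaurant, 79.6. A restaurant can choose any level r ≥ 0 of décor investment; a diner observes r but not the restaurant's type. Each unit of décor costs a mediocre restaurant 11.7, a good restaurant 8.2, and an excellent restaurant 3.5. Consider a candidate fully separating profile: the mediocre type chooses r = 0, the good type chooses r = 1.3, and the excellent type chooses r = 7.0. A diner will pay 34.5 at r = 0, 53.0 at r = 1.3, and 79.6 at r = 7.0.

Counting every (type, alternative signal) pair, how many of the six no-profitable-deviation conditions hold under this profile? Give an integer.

Mediocre (own payoff 34.5): to r=1.3 gives 53.0 − 11.7×1.3 = 37.79 → profitable ✗; to r=7.0 gives 79.6 − 11.7×7.0 = -2.3 → no gain ✓.
Good (own payoff 53.0 − 8.2×1.3 = 42.34): to r=0 gives 34.5 → no gain ✓; to r=7.0 gives 79.6 − 8.2×7.0 = 22.2 → no gain ✓.
Excellent (own payoff 79.6 − 3.5×7.0 = 55.1): to r=0 gives 34.5 → no gain ✓; to r=1.3 gives 53.0 − 3.5×1.3 = 48.45 → no gain ✓.
5 of the 6 constraints hold; not an equilibrium.

5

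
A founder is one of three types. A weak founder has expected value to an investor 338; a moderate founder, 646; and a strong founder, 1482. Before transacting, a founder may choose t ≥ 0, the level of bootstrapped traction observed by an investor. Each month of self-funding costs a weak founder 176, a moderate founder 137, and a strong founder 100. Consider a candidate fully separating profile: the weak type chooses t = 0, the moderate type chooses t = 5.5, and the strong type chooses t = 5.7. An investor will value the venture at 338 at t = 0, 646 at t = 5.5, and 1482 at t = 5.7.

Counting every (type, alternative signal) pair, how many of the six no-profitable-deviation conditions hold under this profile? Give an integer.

3

Weak (own payoff 338): to t=5.5 gives 646 − 176×5.5 = -322 → no gain ✓; to t=5.7 gives 1482 − 176×5.7 = 478.8 → profitable ✗.
Moderate (own payoff 646 − 137×5.5 = -107.5): to t=0 gives 338 → profitable ✗; to t=5.7 gives 1482 − 137×5.7 = 701.1 → profitable ✗.
Strong (own payoff 1482 − 100×5.7 = 912): to t=0 gives 338 → no gain ✓; to t=5.5 gives 646 − 100×5.5 = 96 → no gain ✓.
3 of the 6 constraints hold; not an equilibrium.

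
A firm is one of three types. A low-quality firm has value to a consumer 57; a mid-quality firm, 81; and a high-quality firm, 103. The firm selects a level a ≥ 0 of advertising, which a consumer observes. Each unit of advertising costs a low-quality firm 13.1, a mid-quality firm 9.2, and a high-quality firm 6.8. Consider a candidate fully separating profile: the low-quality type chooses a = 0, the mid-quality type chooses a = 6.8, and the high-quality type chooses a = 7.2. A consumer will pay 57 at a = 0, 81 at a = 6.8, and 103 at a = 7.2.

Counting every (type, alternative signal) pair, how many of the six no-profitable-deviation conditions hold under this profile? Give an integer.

3

Mid-quality (own payoff 81 − 9.2×6.8 = 18.44): to a=0 gives 57 → profitable ✗; to a=7.2 gives 103 − 9.2×7.2 = 36.76 → profitable ✗.
Low-quality (own payoff 57): to a=6.8 gives 81 − 13.1×6.8 = -8.08 → no gain ✓; to a=7.2 gives 103 − 13.1×7.2 = 8.68 → no gain ✓.
High-quality (own payoff 103 − 6.8×7.2 = 54.04): to a=0 gives 57 → profitable ✗; to a=6.8 gives 81 − 6.8×6.8 = 34.76 → no gain ✓.
3 of the 6 constraints hold; not an equilibrium.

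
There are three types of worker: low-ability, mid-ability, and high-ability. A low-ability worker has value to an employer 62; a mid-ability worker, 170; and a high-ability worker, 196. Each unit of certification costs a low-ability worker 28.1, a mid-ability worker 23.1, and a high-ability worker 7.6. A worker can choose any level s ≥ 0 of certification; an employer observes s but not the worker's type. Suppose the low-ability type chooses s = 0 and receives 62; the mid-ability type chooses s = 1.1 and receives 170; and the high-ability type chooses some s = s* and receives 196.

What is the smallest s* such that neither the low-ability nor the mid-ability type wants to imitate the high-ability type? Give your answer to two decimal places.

4.77

Low-ability type (on-path payoff 62) won't mimic when 62 ≥ 196 − 28.1·s*, i.e. s* ≥ 4.77.
Mid-ability type (on-path payoff 170 − 23.1×1.1 = 144.59) won't mimic when 144.59 ≥ 196 − 23.1·s*, i.e. s* ≥ 2.23.
Both must hold, so s* = max(4.77, 2.23) = 4.77. The low-ability type's constraint binds.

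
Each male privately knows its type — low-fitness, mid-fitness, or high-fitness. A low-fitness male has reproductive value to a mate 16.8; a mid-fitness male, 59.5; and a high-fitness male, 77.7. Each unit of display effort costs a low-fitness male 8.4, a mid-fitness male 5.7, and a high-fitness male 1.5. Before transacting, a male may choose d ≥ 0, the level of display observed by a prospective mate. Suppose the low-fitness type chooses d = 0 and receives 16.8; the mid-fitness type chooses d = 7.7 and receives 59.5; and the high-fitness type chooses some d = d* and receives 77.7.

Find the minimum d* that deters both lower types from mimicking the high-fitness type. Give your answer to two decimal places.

Mid-fitness type (on-path payoff 59.5 − 5.7×7.7 = 15.61) won't mimic when 15.61 ≥ 77.7 − 5.7·d*, i.e. d* ≥ 10.89.
Low-fitness type (on-path payoff 16.8) won't mimic when 16.8 ≥ 77.7 − 8.4·d*, i.e. d* ≥ 7.25.
Both must hold, so d* = max(7.25, 10.89) = 10.89. The mid-fitness type's constraint binds.

10.89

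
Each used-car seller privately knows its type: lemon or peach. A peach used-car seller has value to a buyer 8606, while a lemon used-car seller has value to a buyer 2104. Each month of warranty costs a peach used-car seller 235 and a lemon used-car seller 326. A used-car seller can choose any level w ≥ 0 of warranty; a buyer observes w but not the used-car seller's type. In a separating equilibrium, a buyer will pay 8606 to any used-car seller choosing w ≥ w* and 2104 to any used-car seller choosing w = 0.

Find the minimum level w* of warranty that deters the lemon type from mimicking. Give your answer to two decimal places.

19.94

A lemon used-car seller choosing w = 0 receives 2104.
Imitating at w* instead would pay 8606 at cost 326·w*, netting 8606 − 326·w*.
Indifference: 2104 = 8606 − 326·w*, so w* = (8606 − 2104) / 326 ≈ 19.94.
This is the lemon type's binding incentive-compatibility constraint; any w ≥ 19.94 sustains separation on that side.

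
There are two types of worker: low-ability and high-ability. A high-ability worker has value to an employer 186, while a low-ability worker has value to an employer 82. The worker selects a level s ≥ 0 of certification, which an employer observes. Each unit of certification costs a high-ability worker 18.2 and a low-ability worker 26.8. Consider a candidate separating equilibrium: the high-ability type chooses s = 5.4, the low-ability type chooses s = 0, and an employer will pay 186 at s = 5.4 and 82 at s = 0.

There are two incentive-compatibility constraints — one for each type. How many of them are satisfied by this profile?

2

High-ability type: signal → 186 − 18.2 × 5.4 = 87.72; deviate to 0 → 82. IC holds (87.72 ≥ 82).
Low-ability type: stay at 0 → 82; mimic → 186 − 26.8 × 5.4 = 41.28. IC holds (82 ≥ 41.28).
2 of 2 constraints hold, so this is a separating equilibrium.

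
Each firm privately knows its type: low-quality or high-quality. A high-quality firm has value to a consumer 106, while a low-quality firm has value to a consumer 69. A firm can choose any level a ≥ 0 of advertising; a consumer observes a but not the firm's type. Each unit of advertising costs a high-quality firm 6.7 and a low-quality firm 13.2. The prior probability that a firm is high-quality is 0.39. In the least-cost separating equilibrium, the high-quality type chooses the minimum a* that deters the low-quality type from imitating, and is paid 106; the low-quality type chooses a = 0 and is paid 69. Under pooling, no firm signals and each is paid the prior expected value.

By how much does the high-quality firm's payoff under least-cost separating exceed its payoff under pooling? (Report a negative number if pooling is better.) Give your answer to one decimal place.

Least-cost separating signal: a* solves 69 = 106 − 13.2·a*, so a* = (106 − 69)/13.2 ≈ 2.8030.
High-quality type's separating payoff: 106 − 6.7 × a* = 106 − 6.7 × (106 − 69)/13.2 = 106 − 247.9/13.2 ≈ 87.220.
Pooling payoff: 0.39 × 106 + 0.61 × 69 = 83.43.
Difference: 87.220 − 83.43 = 3.79, i.e. 3.8 to one decimal place.
The high-quality type prefers to separate.

3.8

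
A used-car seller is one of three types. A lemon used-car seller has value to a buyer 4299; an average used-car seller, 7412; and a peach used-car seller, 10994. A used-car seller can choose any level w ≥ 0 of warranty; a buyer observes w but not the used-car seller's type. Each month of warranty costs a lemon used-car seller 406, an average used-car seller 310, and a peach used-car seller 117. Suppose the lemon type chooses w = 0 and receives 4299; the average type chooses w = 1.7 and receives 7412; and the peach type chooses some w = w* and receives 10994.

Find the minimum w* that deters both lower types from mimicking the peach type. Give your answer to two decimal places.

16.49

Lemon type (on-path payoff 4299) won't mimic when 4299 ≥ 10994 − 406·w*, i.e. w* ≥ 16.49.
Average type (on-path payoff 7412 − 310×1.7 = 6885) won't mimic when 6885 ≥ 10994 − 310·w*, i.e. w* ≥ 13.25.
Both must hold, so w* = max(16.49, 13.25) = 16.49. The lemon type's constraint binds.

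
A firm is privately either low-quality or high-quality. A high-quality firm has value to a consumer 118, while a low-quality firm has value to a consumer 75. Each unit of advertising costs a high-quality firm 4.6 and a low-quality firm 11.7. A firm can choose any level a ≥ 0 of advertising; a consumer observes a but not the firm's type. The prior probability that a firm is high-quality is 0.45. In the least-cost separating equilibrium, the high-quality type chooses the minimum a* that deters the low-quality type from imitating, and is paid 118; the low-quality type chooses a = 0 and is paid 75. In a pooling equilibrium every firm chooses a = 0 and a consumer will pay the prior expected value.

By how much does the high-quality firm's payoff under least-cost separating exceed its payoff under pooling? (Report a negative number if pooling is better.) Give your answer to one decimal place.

6.7

Least-cost separating signal: a* solves 75 = 118 − 11.7·a*, so a* = (118 − 75)/11.7 ≈ 3.6752.
High-quality type's separating payoff: 118 − 4.6 × a* = 118 − 4.6 × (118 − 75)/11.7 = 118 − 197.8/11.7 ≈ 101.094.
Pooling payoff: 0.45 × 118 + 0.55 × 75 = 94.35.
Difference: 101.094 − 94.35 = 6.744, i.e. 6.7 to one decimal place.
The high-quality type prefers to separate.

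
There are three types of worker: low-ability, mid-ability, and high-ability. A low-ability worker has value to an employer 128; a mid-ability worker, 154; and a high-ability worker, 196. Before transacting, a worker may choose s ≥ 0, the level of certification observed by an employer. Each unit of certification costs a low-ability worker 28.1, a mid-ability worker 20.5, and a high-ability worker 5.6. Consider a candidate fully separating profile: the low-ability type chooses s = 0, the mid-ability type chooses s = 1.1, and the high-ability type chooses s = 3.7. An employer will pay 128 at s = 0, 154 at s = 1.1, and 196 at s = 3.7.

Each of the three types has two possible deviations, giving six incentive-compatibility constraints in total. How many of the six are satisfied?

Low-ability (own payoff 128): to s=1.1 gives 154 − 28.1×1.1 = 123.09 → no gain ✓; to s=3.7 gives 196 − 28.1×3.7 = 92.03 → no gain ✓.
High-ability (own payoff 196 − 5.6×3.7 = 175.28): to s=0 gives 128 → no gain ✓; to s=1.1 gives 154 − 5.6×1.1 = 147.84 → no gain ✓.
Mid-ability (own payoff 154 − 20.5×1.1 = 131.45): to s=0 gives 128 → no gain ✓; to s=3.7 gives 196 − 20.5×3.7 = 120.15 → no gain ✓.
6 of the 6 constraints hold; this profile is a separating equilibrium.

6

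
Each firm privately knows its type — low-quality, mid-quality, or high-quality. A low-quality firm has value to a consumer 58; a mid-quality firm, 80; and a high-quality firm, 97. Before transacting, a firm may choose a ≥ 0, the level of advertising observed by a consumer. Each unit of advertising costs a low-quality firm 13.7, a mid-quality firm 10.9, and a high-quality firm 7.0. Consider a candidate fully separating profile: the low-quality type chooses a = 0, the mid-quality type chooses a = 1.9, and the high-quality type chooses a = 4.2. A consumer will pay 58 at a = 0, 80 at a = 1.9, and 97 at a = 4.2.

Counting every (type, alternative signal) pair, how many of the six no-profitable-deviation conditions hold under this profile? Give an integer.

Mid-quality (own payoff 80 − 10.9×1.9 = 59.29): to a=0 gives 58 → no gain ✓; to a=4.2 gives 97 − 10.9×4.2 = 51.22 → no gain ✓.
High-quality (own payoff 97 − 7.0×4.2 = 67.6): to a=0 gives 58 → no gain ✓; to a=1.9 gives 80 − 7.0×1.9 = 66.7 → no gain ✓.
Low-quality (own payoff 58): to a=1.9 gives 80 − 13.7×1.9 = 53.97 → no gain ✓; to a=4.2 gives 97 − 13.7×4.2 = 39.46 → no gain ✓.
6 of the 6 constraints hold; this profile is a separating equilibrium.

6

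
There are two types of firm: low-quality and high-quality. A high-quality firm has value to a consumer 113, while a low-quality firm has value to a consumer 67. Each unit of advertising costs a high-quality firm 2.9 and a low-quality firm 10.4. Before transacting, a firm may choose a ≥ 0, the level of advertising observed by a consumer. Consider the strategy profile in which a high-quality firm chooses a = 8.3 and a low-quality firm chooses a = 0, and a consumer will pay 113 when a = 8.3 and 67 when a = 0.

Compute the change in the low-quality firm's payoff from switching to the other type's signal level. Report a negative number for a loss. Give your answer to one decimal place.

Playing a = 0 the low-quality firm receives 67.
Deviating to a = 8.3 brings payment 113 at cost 10.4 × 8.3 = 86.32, netting 26.68.
Gain from deviating: 26.68 − 67 = -40.32, i.e. -40.3 to one decimal place.
The gain is negative, so the low-quality type's incentive-compatibility constraint is satisfied.

-40.3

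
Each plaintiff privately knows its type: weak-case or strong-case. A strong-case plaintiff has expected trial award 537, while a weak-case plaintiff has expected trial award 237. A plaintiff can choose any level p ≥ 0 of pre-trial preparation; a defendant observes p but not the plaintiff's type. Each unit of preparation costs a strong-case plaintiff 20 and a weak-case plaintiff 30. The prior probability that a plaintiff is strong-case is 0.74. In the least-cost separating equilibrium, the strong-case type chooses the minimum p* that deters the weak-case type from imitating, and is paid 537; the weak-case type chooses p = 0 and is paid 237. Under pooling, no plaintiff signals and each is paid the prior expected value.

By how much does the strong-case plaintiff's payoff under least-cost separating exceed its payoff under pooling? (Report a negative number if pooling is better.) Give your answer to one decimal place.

-122.0

Least-cost separating signal: p* solves 237 = 537 − 30·p*, so p* = (537 − 237)/30 = 10.
Strong-case type's separating payoff: 537 − 20 × p* = 537 − 20 × (537 − 237)/30 = 537 − 6000/30 = 337.
Pooling payoff: 0.74 × 537 + 0.26 × 237 = 459.
Difference: 337 − 459 = -122.0.
The strong-case type would prefer the pooling outcome.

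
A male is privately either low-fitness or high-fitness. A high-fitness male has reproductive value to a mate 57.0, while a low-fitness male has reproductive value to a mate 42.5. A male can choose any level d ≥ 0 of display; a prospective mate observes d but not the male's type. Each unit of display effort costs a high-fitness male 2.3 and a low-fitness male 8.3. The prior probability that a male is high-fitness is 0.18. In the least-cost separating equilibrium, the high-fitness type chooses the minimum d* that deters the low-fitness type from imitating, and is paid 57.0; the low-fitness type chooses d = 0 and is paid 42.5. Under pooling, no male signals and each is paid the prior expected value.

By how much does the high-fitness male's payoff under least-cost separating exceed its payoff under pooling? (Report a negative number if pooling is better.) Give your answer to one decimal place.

7.9

Least-cost separating signal: d* solves 42.5 = 57.0 − 8.3·d*, so d* = (57.0 − 42.5)/8.3 ≈ 1.7470.
High-fitness type's separating payoff: 57.0 − 2.3 × d* = 57.0 − 2.3 × (57.0 − 42.5)/8.3 = 57.0 − 33.35/8.3 ≈ 52.982.
Pooling payoff: 0.18 × 57.0 + 0.82 × 42.5 = 45.11.
Difference: 52.982 − 45.11 = 7.872, i.e. 7.9 to one decimal place.
The high-fitness type prefers to separate.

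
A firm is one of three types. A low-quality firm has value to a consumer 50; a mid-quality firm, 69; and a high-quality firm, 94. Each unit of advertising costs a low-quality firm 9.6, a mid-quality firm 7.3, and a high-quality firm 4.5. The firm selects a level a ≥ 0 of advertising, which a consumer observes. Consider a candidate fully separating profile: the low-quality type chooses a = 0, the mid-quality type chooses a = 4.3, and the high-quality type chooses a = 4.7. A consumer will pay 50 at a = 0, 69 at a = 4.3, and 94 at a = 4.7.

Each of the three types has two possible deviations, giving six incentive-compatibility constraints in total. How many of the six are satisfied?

4

High-quality (own payoff 94 − 4.5×4.7 = 72.85): to a=0 gives 50 → no gain ✓; to a=4.3 gives 69 − 4.5×4.3 = 49.65 → no gain ✓.
Mid-quality (own payoff 69 − 7.3×4.3 = 37.61): to a=0 gives 50 → profitable ✗; to a=4.7 gives 94 − 7.3×4.7 = 59.69 → profitable ✗.
Low-quality (own payoff 50): to a=4.3 gives 69 − 9.6×4.3 = 27.72 → no gain ✓; to a=4.7 gives 94 − 9.6×4.7 = 48.88 → no gain ✓.
4 of the 6 constraints hold; not an equilibrium.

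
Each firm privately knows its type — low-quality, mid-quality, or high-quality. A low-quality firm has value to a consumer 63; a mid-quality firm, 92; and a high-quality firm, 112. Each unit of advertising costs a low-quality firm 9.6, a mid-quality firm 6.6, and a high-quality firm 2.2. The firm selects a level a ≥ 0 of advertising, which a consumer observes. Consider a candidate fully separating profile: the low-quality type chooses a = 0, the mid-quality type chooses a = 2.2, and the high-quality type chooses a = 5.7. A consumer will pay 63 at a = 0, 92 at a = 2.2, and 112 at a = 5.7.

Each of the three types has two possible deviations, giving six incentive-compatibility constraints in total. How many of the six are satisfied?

Mid-quality (own payoff 92 − 6.6×2.2 = 77.48): to a=0 gives 63 → no gain ✓; to a=5.7 gives 112 − 6.6×5.7 = 74.38 → no gain ✓.
High-quality (own payoff 112 − 2.2×5.7 = 99.46): to a=0 gives 63 → no gain ✓; to a=2.2 gives 92 − 2.2×2.2 = 87.16 → no gain ✓.
Low-quality (own payoff 63): to a=2.2 gives 92 − 9.6×2.2 = 70.88 → profitable ✗; to a=5.7 gives 112 − 9.6×5.7 = 57.28 → no gain ✓.
5 of the 6 constraints hold; not an equilibrium.

5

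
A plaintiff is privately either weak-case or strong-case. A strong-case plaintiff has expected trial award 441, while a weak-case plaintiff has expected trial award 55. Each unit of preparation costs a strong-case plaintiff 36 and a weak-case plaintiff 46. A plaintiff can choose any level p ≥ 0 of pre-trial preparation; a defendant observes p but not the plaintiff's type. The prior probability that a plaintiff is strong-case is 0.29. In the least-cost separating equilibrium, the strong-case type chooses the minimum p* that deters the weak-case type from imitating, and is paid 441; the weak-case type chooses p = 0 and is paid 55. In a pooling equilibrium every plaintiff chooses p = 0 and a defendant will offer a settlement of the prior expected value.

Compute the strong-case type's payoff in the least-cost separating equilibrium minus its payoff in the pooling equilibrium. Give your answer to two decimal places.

Least-cost separating signal: p* solves 55 = 441 − 46·p*, so p* = (441 − 55)/46 ≈ 8.3913.
Strong-case type's separating payoff: 441 − 36 × p* = 441 − 36 × (441 − 55)/46 = 441 − 13896/46 ≈ 138.9130.
Pooling payoff: 0.29 × 441 + 0.71 × 55 = 166.94.
Difference: 138.9130 − 166.94 = -28.027, i.e. -28.03 to two decimal places.
The strong-case type would prefer the pooling outcome.

-28.03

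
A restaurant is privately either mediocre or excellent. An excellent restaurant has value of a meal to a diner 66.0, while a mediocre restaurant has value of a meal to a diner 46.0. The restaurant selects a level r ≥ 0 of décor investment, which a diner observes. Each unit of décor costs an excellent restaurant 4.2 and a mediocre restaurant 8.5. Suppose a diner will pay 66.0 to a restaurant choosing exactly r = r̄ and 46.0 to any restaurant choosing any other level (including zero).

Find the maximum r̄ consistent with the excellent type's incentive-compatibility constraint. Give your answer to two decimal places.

4.76

Choosing r̄ yields the excellent type 66.0 − 4.2·r̄; choosing zero yields 46.0.
The excellent type is indifferent at 66.0 − 4.2·r̄ = 46.0, i.e. r̄ = (66.0 − 46.0) / 4.2 ≈ 4.76.
For any r̄ above 4.76 the excellent type would rather pool at zero, so separation collapses.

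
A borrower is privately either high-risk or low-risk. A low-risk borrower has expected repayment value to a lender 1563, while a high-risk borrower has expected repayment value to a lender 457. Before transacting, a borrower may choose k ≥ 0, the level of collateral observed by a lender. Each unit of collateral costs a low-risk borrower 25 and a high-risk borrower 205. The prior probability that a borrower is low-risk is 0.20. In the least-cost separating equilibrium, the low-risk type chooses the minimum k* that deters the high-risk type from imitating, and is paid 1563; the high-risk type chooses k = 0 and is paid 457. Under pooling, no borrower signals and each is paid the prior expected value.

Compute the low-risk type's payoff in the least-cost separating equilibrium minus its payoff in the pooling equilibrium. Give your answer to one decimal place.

749.9

Least-cost separating signal: k* solves 457 = 1563 − 205·k*, so k* = (1563 − 457)/205 ≈ 5.3951.
Low-risk type's separating payoff: 1563 − 25 × k* = 1563 − 25 × (1563 − 457)/205 = 1563 − 27650/205 ≈ 1428.122.
Pooling payoff: 0.20 × 1563 + 0.80 × 457 = 678.2.
Difference: 1428.122 − 678.2 = 749.922, i.e. 749.9 to one decimal place.
The low-risk type prefers to separate.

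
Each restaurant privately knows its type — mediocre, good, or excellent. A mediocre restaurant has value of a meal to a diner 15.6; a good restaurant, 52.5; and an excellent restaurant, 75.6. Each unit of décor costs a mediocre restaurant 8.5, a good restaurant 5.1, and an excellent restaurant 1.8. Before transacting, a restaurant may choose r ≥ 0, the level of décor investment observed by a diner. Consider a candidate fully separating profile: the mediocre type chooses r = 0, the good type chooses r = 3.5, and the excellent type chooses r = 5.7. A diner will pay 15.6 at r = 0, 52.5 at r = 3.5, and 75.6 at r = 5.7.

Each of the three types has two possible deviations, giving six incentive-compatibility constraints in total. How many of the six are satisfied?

3

Mediocre (own payoff 15.6): to r=3.5 gives 52.5 − 8.5×3.5 = 22.75 → profitable ✗; to r=5.7 gives 75.6 − 8.5×5.7 = 27.15 → profitable ✗.
Excellent (own payoff 75.6 − 1.8×5.7 = 65.34): to r=0 gives 15.6 → no gain ✓; to r=3.5 gives 52.5 − 1.8×3.5 = 46.2 → no gain ✓.
Good (own payoff 52.5 − 5.1×3.5 = 34.65): to r=0 gives 15.6 → no gain ✓; to r=5.7 gives 75.6 − 5.1×5.7 = 46.53 → profitable ✗.
3 of the 6 constraints hold; not an equilibrium.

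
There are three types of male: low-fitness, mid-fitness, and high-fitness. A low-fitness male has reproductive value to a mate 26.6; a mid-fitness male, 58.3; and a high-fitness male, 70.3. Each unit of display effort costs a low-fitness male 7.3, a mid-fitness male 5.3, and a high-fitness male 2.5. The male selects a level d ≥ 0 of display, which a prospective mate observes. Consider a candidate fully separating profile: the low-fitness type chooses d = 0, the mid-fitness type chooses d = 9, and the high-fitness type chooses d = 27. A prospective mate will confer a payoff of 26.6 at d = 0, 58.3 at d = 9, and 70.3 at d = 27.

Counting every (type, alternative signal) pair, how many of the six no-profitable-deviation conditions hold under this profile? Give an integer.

3

High-fitness (own payoff 70.3 − 2.5×27 = 2.8): to d=0 gives 26.6 → profitable ✗; to d=9 gives 58.3 − 2.5×9 = 35.8 → profitable ✗.
Mid-fitness (own payoff 58.3 − 5.3×9 = 10.6): to d=0 gives 26.6 → profitable ✗; to d=27 gives 70.3 − 5.3×27 = -72.8 → no gain ✓.
Low-fitness (own payoff 26.6): to d=9 gives 58.3 − 7.3×9 = -7.4 → no gain ✓; to d=27 gives 70.3 − 7.3×27 = -126.8 → no gain ✓.
3 of the 6 constraints hold; not an equilibrium.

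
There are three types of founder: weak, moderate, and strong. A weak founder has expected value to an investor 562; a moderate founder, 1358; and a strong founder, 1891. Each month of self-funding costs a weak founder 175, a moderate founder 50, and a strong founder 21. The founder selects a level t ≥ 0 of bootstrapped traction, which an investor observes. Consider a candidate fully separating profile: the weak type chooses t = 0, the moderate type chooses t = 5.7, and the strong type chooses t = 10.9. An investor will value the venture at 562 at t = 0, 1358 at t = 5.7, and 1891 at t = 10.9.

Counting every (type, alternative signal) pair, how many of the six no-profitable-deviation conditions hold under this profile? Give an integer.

5

Strong (own payoff 1891 − 21×10.9 = 1662.1): to t=0 gives 562 → no gain ✓; to t=5.7 gives 1358 − 21×5.7 = 1238.3 → no gain ✓.
Moderate (own payoff 1358 − 50×5.7 = 1073): to t=0 gives 562 → no gain ✓; to t=10.9 gives 1891 − 50×10.9 = 1346 → profitable ✗.
Weak (own payoff 562): to t=5.7 gives 1358 − 175×5.7 = 360.5 → no gain ✓; to t=10.9 gives 1891 − 175×10.9 = -16.5 → no gain ✓.
5 of the 6 constraints hold; not an equilibrium.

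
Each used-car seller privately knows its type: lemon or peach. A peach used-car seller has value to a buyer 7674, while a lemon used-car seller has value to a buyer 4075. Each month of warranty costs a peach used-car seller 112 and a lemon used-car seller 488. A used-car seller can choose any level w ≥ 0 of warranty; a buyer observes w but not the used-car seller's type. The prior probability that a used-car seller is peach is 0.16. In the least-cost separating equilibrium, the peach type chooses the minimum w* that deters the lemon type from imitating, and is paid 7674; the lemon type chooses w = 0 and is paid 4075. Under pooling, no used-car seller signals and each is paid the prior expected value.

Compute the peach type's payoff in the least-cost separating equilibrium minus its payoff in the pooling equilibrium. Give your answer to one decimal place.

Least-cost separating signal: w* solves 4075 = 7674 − 488·w*, so w* = (7674 − 4075)/488 = 7.375.
Peach type's separating payoff: 7674 − 112 × w* = 7674 − 112 × (7674 − 4075)/488 = 7674 − 403088/488 = 6848.
Pooling payoff: 0.16 × 7674 + 0.84 × 4075 = 4650.84.
Difference: 6848 − 4650.84 = 2197.16, i.e. 2197.2 to one decimal place.
The peach type prefers to separate.

2197.2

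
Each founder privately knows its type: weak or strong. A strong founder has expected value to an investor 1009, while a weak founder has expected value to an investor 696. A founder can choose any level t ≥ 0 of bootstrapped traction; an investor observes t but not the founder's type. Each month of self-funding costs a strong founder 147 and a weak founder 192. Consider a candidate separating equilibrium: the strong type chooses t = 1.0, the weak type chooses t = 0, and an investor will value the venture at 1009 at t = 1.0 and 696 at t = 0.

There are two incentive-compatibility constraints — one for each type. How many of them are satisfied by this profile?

1

Weak type: stay at 0 → 696; mimic → 1009 − 192 × 1.0 = 817. IC fails (696 < 817).
Strong type: signal → 1009 − 147 × 1.0 = 862; deviate to 0 → 696. IC holds (862 ≥ 696).
1 of 2 constraints hold, so this profile is not an equilibrium.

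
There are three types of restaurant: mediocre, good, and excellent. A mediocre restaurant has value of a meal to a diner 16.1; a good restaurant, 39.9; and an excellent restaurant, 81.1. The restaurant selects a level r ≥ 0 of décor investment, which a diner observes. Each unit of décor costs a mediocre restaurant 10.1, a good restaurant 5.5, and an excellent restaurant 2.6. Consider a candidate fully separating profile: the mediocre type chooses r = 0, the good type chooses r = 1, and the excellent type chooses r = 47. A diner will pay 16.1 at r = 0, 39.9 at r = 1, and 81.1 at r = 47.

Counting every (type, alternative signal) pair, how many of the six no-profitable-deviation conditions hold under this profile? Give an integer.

Excellent (own payoff 81.1 − 2.6×47 = -41.1): to r=0 gives 16.1 → profitable ✗; to r=1 gives 39.9 − 2.6×1 = 37.3 → profitable ✗.
Good (own payoff 39.9 − 5.5×1 = 34.4): to r=0 gives 16.1 → no gain ✓; to r=47 gives 81.1 − 5.5×47 = -177.4 → no gain ✓.
Mediocre (own payoff 16.1): to r=1 gives 39.9 − 10.1×1 = 29.8 → profitable ✗; to r=47 gives 81.1 − 10.1×47 = -393.6 → no gain ✓.
3 of the 6 constraints hold; not an equilibrium.

3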